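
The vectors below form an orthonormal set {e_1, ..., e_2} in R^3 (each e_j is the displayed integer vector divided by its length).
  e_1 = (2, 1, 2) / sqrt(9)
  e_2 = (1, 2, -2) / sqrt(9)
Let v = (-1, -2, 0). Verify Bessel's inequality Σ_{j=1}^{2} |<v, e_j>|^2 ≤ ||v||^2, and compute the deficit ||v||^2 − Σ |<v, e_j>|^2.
Σ |<v, e_j>|^2 = 41/9; ||v||^2 = 5; deficit = 4/9

Write each e_j = u_j / sqrt(<u_j, u_j>) where u_j is the displayed integer vector. Then <v, e_j> = <v, u_j> / sqrt(<u_j, u_j>), so |<v, e_j>|^2 = <v, u_j>^2 / <u_j, u_j>.
Coefficients: <v, e_1> = -4/sqrt(9), <v, e_2> = -5/sqrt(9).
Square and sum: Σ |<v, e_j>|^2 = 41/9.
Compute ||v||^2 = v·v = 5.
Deficit = 5 − 41/9 = 4/9 ≥ 0, confirming Bessel's inequality. (The deficit equals ||v − Σ <v,e_j> e_j||^2, the squared distance from v to span{e_j}.)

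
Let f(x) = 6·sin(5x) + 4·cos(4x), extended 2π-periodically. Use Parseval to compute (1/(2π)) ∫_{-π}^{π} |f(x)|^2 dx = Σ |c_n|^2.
Σ |c_n|^2 = 26

Expand |f|^2 and use orthogonality of {sin(nx), cos(mx)} on [-π, π]:
  ∫_{-π}^{π} sin(nx)^2 dx = π, ∫ cos(mx)^2 dx = π, and cross terms integrate to 0.
So ∫_{-π}^{π} f(x)^2 dx = 6^2 · π + 4^2 · π = (36 + 16)π.
Divide by 2π: (36 + 16)/2 = 26.
By Parseval, this equals Σ |c_n|^2.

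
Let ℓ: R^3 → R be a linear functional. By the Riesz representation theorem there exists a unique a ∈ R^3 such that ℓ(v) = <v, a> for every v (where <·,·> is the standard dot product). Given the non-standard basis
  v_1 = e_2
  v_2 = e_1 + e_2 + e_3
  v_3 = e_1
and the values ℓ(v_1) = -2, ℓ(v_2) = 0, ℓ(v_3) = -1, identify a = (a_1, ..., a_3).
a = (-1, -2, 3)

Write a = (a_1, ..., a_3) in the standard basis. For each basis vector v_i, ℓ(v_i) = <v_i, a> is a linear equation in the a_j's. Collect the n equations into a matrix system V a = ℓ, where row i of V is v_i (expressed in the standard basis). Since V is invertible (lower-triangular with 1s on the diagonal, up to permutation), solve by back-substitution:
  V =
[[0, 1, 0],
 [1, 1, 1],
 [1, 0, 0]]
  V a = (-2, 0, -1)
Solving gives a = (-1, -2, 3).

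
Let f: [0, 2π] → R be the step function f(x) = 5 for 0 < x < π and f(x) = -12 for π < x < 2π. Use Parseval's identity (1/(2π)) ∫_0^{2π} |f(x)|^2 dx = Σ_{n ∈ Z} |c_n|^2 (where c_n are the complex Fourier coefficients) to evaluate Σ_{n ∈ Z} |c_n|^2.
Σ |c_n|^2 = 169/2

Parseval equates the L^2 energy of f (normalised by 1/(2π)) with the ℓ^2 sum of its Fourier coefficients: (1/(2π)) ∫_0^{2π} |f|^2 = Σ |c_n|^2.
Compute the left side: (1/(2π)) [∫_0^π 5^2 dx + ∫_π^{2π} (-12)^2 dx] = (1/(2π)) · (25π + 144π) = (25 + 144)/2 = 169/2.
So Σ_{n ∈ Z} |c_n|^2 = 169/2.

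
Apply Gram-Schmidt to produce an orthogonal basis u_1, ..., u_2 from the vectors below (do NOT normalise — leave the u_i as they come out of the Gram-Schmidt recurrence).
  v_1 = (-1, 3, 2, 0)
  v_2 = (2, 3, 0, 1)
Orthogonal basis:
  u_1 = (-1, 3, 2, 0)
  u_2 = (5/2, 3/2, -1, 1)

Apply the Gram-Schmidt recurrence
  u_1 = v_1
  u_i = v_i − Σ_{j<i} ((v_i · u_j) / (u_j · u_j)) · u_j.

Step by step this gives:
  u_1 = (-1, 3, 2, 0)
  u_2 = (5/2, 3/2, -1, 1)

Orthogonality check:
  u_2 · u_1 = 0 (should be 0)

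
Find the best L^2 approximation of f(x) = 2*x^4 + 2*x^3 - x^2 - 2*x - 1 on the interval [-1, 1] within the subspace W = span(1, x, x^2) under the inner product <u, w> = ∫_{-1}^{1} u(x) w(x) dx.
g(x) = 5*x^2/7 - 4*x/5 - 41/35

The best approximation g ∈ W is the orthogonal projection of f onto W. Writing g = a_0 + a_1 x + a_2 x^2, the coefficients solve the normal equations G · a = b where
  G_{ij} = <φ_i, φ_j> and b_i = <f, φ_i>, with φ_0 = 1, φ_1 = x, φ_2 = x^2.
G =
  [2, 0, 2/3]
  [0, 2/3, 0]
  [2/3, 0, 2/5],
b = (-28/15, -8/15, -52/105).
Solving gives a_0 = -41/35, a_1 = -4/5, a_2 = 5/7, so
  g(x) = 5*x^2/7 - 4*x/5 - 41/35.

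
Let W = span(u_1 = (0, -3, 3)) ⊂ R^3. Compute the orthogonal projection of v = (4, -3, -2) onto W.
proj_W(v) = (0, -1/2, 1/2)

Set up U = [u_1 | ... | u_1] ∈ R^(3×1). The projector onto W = col(U) is P = U (U^T U)^(-1) U^T.
Compute U^T U =
  [18],
and U^T v = (3).
Solve U^T U · c = U^T v for the coefficients: c = (1/6). The projection is proj_W(v) = U c.
Check: (v - proj_W(v)) · u_1 = 0  (should be 0).
Result: proj_W(v) = (0, -1/2, 1/2).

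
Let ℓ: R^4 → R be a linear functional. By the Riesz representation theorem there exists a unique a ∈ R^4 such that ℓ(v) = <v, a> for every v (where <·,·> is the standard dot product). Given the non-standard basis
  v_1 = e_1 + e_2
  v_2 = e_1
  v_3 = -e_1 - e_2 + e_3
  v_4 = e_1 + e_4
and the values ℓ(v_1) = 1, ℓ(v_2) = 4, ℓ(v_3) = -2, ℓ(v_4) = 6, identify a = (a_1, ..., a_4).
a = (4, -3, -1, 2)

Write a = (a_1, ..., a_4) in the standard basis. For each basis vector v_i, ℓ(v_i) = <v_i, a> is a linear equation in the a_j's. Collect the n equations into a matrix system V a = ℓ, where row i of V is v_i (expressed in the standard basis). Since V is invertible (lower-triangular with 1s on the diagonal, up to permutation), solve by back-substitution:
  V =
[[1, 1, 0, 0],
 [1, 0, 0, 0],
 [-1, -1, 1, 0],
 [1, 0, 0, 1]]
  V a = (1, 4, -2, 6)
Solving gives a = (4, -3, -1, 2).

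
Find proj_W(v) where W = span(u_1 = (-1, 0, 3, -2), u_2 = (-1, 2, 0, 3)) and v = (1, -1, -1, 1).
proj_W(v) = (2/3, -20/57, -28/19, 26/57)

Set up U = [u_1 | ... | u_2] ∈ R^(4×2). The projector onto W = col(U) is P = U (U^T U)^(-1) U^T.
Compute U^T U =
  [14, -5]
  [-5, 14],
and U^T v = (-6, 0).
Solve U^T U · c = U^T v for the coefficients: c = (-28/57, -10/57). The projection is proj_W(v) = U c.
Check: (v - proj_W(v)) · u_1 = 0  (should be 0).
Check: (v - proj_W(v)) · u_2 = 0  (should be 0).
Result: proj_W(v) = (2/3, -20/57, -28/19, 26/57).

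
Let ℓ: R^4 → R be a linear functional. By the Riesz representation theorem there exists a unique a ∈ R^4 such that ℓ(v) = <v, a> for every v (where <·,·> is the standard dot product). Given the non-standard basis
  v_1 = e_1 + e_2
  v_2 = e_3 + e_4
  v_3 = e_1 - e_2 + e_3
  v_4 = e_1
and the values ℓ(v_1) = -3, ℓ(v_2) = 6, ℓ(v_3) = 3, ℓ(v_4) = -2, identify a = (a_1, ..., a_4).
a = (-2, -1, 4, 2)

Write a = (a_1, ..., a_4) in the standard basis. For each basis vector v_i, ℓ(v_i) = <v_i, a> is a linear equation in the a_j's. Collect the n equations into a matrix system V a = ℓ, where row i of V is v_i (expressed in the standard basis). Since V is invertible (lower-triangular with 1s on the diagonal, up to permutation), solve by back-substitution:
  V =
[[1, 1, 0, 0],
 [0, 0, 1, 1],
 [1, -1, 1, 0],
 [1, 0, 0, 0]]
  V a = (-3, 6, 3, -2)
Solving gives a = (-2, -1, 4, 2).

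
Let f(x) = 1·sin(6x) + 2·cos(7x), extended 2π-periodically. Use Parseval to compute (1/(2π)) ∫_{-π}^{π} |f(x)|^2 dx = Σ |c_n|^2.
Σ |c_n|^2 = 5/2

Expand |f|^2 and use orthogonality of {sin(nx), cos(mx)} on [-π, π]:
  ∫_{-π}^{π} sin(nx)^2 dx = π, ∫ cos(mx)^2 dx = π, and cross terms integrate to 0.
So ∫_{-π}^{π} f(x)^2 dx = 1^2 · π + 2^2 · π = (1 + 4)π.
Divide by 2π: (1 + 4)/2 = 5/2.
By Parseval, this equals Σ |c_n|^2.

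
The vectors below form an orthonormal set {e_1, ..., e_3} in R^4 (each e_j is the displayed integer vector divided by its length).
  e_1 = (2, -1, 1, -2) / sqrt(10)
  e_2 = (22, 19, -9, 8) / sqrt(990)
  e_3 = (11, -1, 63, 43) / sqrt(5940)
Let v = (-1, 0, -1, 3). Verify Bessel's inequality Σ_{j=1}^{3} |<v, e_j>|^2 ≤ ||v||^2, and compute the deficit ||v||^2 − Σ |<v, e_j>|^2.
Σ |<v, e_j>|^2 = 943/108; ||v||^2 = 11; deficit = 245/108

Write each e_j = u_j / sqrt(<u_j, u_j>) where u_j is the displayed integer vector. Then <v, e_j> = <v, u_j> / sqrt(<u_j, u_j>), so |<v, e_j>|^2 = <v, u_j>^2 / <u_j, u_j>.
Coefficients: <v, e_1> = -9/sqrt(10), <v, e_2> = 11/sqrt(990), <v, e_3> = 55/sqrt(5940).
Square and sum: Σ |<v, e_j>|^2 = 943/108.
Compute ||v||^2 = v·v = 11.
Deficit = 11 − 943/108 = 245/108 ≥ 0, confirming Bessel's inequality. (The deficit equals ||v − Σ <v,e_j> e_j||^2, the squared distance from v to span{e_j}.)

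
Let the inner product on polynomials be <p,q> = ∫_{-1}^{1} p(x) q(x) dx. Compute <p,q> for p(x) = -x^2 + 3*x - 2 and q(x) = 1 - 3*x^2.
<p,q> = 8/15

Expand the product: p(x)·q(x) = 3*x^4 - 9*x^3 + 5*x^2 + 3*x - 2.
∫_{-1}^{1} of each monomial x^k gives [2/(k+1) if k even, 0 if k odd]. Integrating term-by-term (or equivalently evaluating the antiderivative F(x) = 3*x^5/5 - 9*x^4/4 + 5*x^3/3 + 3*x^2/2 - 2*x at the endpoints):
  F(1) − F(−1) = -29/60 − (-61/60) = 8/15.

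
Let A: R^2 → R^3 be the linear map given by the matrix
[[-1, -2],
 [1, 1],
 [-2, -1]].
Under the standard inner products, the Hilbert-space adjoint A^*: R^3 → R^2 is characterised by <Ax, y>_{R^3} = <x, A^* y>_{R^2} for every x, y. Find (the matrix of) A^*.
A^* = A^T =
[[-1, 1, -2],
 [-2, 1, -1]]

For real matrices with standard dot products, the defining identity <Ax, y> = <x, A^* y> gives (Ax)^T y = x^T (A^*) y, i.e. x^T A^T y = x^T (A^*) y. Since this holds for all x, y, we must have A^* = A^T. Therefore
A^* =
[[-1, 1, -2],
 [-2, 1, -1]].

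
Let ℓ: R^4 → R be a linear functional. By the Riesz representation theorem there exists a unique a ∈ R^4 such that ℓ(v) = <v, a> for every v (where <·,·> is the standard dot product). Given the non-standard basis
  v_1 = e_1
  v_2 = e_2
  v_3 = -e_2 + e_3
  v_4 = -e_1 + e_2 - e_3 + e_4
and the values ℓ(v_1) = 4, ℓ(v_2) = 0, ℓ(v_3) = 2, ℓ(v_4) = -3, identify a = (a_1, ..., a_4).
a = (4, 0, 2, 3)

Write a = (a_1, ..., a_4) in the standard basis. For each basis vector v_i, ℓ(v_i) = <v_i, a> is a linear equation in the a_j's. Collect the n equations into a matrix system V a = ℓ, where row i of V is v_i (expressed in the standard basis). Since V is invertible (lower-triangular with 1s on the diagonal, up to permutation), solve by back-substitution:
  V =
[[1, 0, 0, 0],
 [0, 1, 0, 0],
 [0, -1, 1, 0],
 [-1, 1, -1, 1]]
  V a = (4, 0, 2, -3)
Solving gives a = (4, 0, 2, 3).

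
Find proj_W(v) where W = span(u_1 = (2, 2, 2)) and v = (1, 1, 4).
proj_W(v) = (2, 2, 2)

Set up U = [u_1 | ... | u_1] ∈ R^(3×1). The projector onto W = col(U) is P = U (U^T U)^(-1) U^T.
Compute U^T U =
  [12],
and U^T v = (12).
Solve U^T U · c = U^T v for the coefficients: c = (1). The projection is proj_W(v) = U c.
Check: (v - proj_W(v)) · u_1 = 0  (should be 0).
Result: proj_W(v) = (2, 2, 2).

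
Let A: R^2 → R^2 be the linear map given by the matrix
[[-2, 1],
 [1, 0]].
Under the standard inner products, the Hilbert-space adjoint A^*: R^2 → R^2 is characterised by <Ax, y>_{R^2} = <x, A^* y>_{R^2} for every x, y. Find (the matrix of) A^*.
A^* = A^T =
[[-2, 1],
 [1, 0]]

For real matrices with standard dot products, the defining identity <Ax, y> = <x, A^* y> gives (Ax)^T y = x^T (A^*) y, i.e. x^T A^T y = x^T (A^*) y. Since this holds for all x, y, we must have A^* = A^T. Therefore
A^* =
[[-2, 1],
 [1, 0]].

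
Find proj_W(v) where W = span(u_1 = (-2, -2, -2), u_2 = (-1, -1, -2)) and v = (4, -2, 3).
proj_W(v) = (1, 1, 3)

Set up U = [u_1 | ... | u_2] ∈ R^(3×2). The projector onto W = col(U) is P = U (U^T U)^(-1) U^T.
Compute U^T U =
  [12, 8]
  [8, 6],
and U^T v = (-10, -8).
Solve U^T U · c = U^T v for the coefficients: c = (1/2, -2). The projection is proj_W(v) = U c.
Check: (v - proj_W(v)) · u_1 = 0  (should be 0).
Check: (v - proj_W(v)) · u_2 = 0  (should be 0).
Result: proj_W(v) = (1, 1, 3).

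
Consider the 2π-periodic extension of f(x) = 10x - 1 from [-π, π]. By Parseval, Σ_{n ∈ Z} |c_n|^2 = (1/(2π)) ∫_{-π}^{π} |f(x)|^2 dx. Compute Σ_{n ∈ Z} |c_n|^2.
Σ |c_n|^2 = 100π^2/3 + 1

Expand and integrate term by term over [-π, π]:
  ∫ (10x)^2 dx = 100·(2π^3/3); ∫ 2·10·(-1)·x dx = 0 (odd integrand); ∫ (-1)^2 dx = 1·2π.
So (1/(2π)) ∫_{-π}^{π} (10x - 1)^2 dx = 100π^2/3 + 1 = 100π^2/3 + 1.
Parseval ⇒ Σ |c_n|^2 = 100π^2/3 + 1.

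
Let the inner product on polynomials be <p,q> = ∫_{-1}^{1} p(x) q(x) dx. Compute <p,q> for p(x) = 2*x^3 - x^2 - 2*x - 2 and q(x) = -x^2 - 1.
<p,q> = 32/5

Expand the product: p(x)·q(x) = -2*x^5 + x^4 + 3*x^2 + 2*x + 2.
∫_{-1}^{1} of each monomial x^k gives [2/(k+1) if k even, 0 if k odd]. Integrating term-by-term (or equivalently evaluating the antiderivative F(x) = -x^6/3 + x^5/5 + x^3 + x^2 + 2*x at the endpoints):
  F(1) − F(−1) = 58/15 − (-38/15) = 32/5.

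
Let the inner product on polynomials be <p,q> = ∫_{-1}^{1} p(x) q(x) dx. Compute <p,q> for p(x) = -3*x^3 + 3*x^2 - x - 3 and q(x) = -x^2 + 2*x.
<p,q> = -44/15

Expand the product: p(x)·q(x) = 3*x^5 - 9*x^4 + 7*x^3 + x^2 - 6*x.
∫_{-1}^{1} of each monomial x^k gives [2/(k+1) if k even, 0 if k odd]. Integrating term-by-term (or equivalently evaluating the antiderivative F(x) = x^6/2 - 9*x^5/5 + 7*x^4/4 + x^3/3 - 3*x^2 at the endpoints):
  F(1) − F(−1) = -133/60 − (43/60) = -44/15.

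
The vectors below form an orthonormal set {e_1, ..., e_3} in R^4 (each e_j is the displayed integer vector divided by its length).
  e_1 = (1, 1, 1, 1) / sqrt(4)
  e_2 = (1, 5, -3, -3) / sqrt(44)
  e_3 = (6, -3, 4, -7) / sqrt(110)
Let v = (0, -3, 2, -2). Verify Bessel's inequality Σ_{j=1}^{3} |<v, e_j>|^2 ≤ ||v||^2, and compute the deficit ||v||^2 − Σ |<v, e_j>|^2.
Σ |<v, e_j>|^2 = 161/10; ||v||^2 = 17; deficit = 9/10

Write each e_j = u_j / sqrt(<u_j, u_j>) where u_j is the displayed integer vector. Then <v, e_j> = <v, u_j> / sqrt(<u_j, u_j>), so |<v, e_j>|^2 = <v, u_j>^2 / <u_j, u_j>.
Coefficients: <v, e_1> = -3/sqrt(4), <v, e_2> = -15/sqrt(44), <v, e_3> = 31/sqrt(110).
Square and sum: Σ |<v, e_j>|^2 = 161/10.
Compute ||v||^2 = v·v = 17.
Deficit = 17 − 161/10 = 9/10 ≥ 0, confirming Bessel's inequality. (The deficit equals ||v − Σ <v,e_j> e_j||^2, the squared distance from v to span{e_j}.)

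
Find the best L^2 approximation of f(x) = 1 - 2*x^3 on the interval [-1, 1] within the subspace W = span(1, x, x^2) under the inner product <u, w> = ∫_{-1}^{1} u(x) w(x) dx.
g(x) = 1 - 6*x/5

The best approximation g ∈ W is the orthogonal projection of f onto W. Writing g = a_0 + a_1 x + a_2 x^2, the coefficients solve the normal equations G · a = b where
  G_{ij} = <φ_i, φ_j> and b_i = <f, φ_i>, with φ_0 = 1, φ_1 = x, φ_2 = x^2.
G =
  [2, 0, 2/3]
  [0, 2/3, 0]
  [2/3, 0, 2/5],
b = (2, -4/5, 2/3).
Solving gives a_0 = 1, a_1 = -6/5, a_2 = 0, so
  g(x) = 1 - 6*x/5.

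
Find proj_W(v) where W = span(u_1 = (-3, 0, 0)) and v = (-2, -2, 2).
proj_W(v) = (-2, 0, 0)

Set up U = [u_1 | ... | u_1] ∈ R^(3×1). The projector onto W = col(U) is P = U (U^T U)^(-1) U^T.
Compute U^T U =
  [9],
and U^T v = (6).
Solve U^T U · c = U^T v for the coefficients: c = (2/3). The projection is proj_W(v) = U c.
Check: (v - proj_W(v)) · u_1 = 0  (should be 0).
Result: proj_W(v) = (-2, 0, 0).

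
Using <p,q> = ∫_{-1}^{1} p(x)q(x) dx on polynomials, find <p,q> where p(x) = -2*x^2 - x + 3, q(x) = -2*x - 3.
<p,q> = -38/3

Expand the product: p(x)·q(x) = 4*x^3 + 8*x^2 - 3*x - 9.
∫_{-1}^{1} of each monomial x^k gives [2/(k+1) if k even, 0 if k odd]. Integrating term-by-term (or equivalently evaluating the antiderivative F(x) = x^4 + 8*x^3/3 - 3*x^2/2 - 9*x at the endpoints):
  F(1) − F(−1) = -41/6 − (35/6) = -38/3.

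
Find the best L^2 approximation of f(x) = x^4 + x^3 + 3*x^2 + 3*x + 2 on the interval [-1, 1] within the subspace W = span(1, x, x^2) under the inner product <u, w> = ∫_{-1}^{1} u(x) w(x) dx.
g(x) = 27*x^2/7 + 18*x/5 + 67/35

The best approximation g ∈ W is the orthogonal projection of f onto W. Writing g = a_0 + a_1 x + a_2 x^2, the coefficients solve the normal equations G · a = b where
  G_{ij} = <φ_i, φ_j> and b_i = <f, φ_i>, with φ_0 = 1, φ_1 = x, φ_2 = x^2.
G =
  [2, 0, 2/3]
  [0, 2/3, 0]
  [2/3, 0, 2/5],
b = (32/5, 12/5, 296/105).
Solving gives a_0 = 67/35, a_1 = 18/5, a_2 = 27/7, so
  g(x) = 27*x^2/7 + 18*x/5 + 67/35.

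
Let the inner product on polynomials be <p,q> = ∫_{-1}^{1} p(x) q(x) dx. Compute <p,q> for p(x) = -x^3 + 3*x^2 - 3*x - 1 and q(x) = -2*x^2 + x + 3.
<p,q> = -52/15

Expand the product: p(x)·q(x) = 2*x^5 - 7*x^4 + 6*x^3 + 8*x^2 - 10*x - 3.
∫_{-1}^{1} of each monomial x^k gives [2/(k+1) if k even, 0 if k odd]. Integrating term-by-term (or equivalently evaluating the antiderivative F(x) = x^6/3 - 7*x^5/5 + 3*x^4/2 + 8*x^3/3 - 5*x^2 - 3*x at the endpoints):
  F(1) − F(−1) = -49/10 − (-43/30) = -52/15.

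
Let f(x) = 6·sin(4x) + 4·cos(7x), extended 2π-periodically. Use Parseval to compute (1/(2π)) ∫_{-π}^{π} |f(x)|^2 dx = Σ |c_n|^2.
Σ |c_n|^2 = 26

Expand |f|^2 and use orthogonality of {sin(nx), cos(mx)} on [-π, π]:
  ∫_{-π}^{π} sin(nx)^2 dx = π, ∫ cos(mx)^2 dx = π, and cross terms integrate to 0.
So ∫_{-π}^{π} f(x)^2 dx = 6^2 · π + 4^2 · π = (36 + 16)π.
Divide by 2π: (36 + 16)/2 = 26.
By Parseval, this equals Σ |c_n|^2.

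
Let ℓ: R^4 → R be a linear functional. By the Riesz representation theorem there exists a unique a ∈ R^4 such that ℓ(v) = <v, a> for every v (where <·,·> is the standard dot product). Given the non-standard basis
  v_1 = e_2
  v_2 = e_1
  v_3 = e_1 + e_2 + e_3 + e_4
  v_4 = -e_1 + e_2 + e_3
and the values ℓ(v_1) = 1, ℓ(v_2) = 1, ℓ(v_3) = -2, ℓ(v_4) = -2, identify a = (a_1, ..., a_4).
a = (1, 1, -2, -2)

Write a = (a_1, ..., a_4) in the standard basis. For each basis vector v_i, ℓ(v_i) = <v_i, a> is a linear equation in the a_j's. Collect the n equations into a matrix system V a = ℓ, where row i of V is v_i (expressed in the standard basis). Since V is invertible (lower-triangular with 1s on the diagonal, up to permutation), solve by back-substitution:
  V =
[[0, 1, 0, 0],
 [1, 0, 0, 0],
 [1, 1, 1, 1],
 [-1, 1, 1, 0]]
  V a = (1, 1, -2, -2)
Solving gives a = (1, 1, -2, -2).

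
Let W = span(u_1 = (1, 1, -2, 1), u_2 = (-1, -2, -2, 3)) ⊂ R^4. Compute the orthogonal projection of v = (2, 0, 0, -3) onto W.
proj_W(v) = (9/10, 86/55, 47/55, -193/110)

Set up U = [u_1 | ... | u_2] ∈ R^(4×2). The projector onto W = col(U) is P = U (U^T U)^(-1) U^T.
Compute U^T U =
  [7, 4]
  [4, 18],
and U^T v = (-1, -11).
Solve U^T U · c = U^T v for the coefficients: c = (13/55, -73/110). The projection is proj_W(v) = U c.
Check: (v - proj_W(v)) · u_1 = 0  (should be 0).
Check: (v - proj_W(v)) · u_2 = 0  (should be 0).
Result: proj_W(v) = (9/10, 86/55, 47/55, -193/110).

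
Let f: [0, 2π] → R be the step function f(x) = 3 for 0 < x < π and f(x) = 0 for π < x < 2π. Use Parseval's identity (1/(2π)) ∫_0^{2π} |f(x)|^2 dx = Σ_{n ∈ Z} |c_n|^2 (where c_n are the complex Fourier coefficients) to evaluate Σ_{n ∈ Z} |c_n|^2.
Σ |c_n|^2 = 9/2

Parseval equates the L^2 energy of f (normalised by 1/(2π)) with the ℓ^2 sum of its Fourier coefficients: (1/(2π)) ∫_0^{2π} |f|^2 = Σ |c_n|^2.
Compute the left side: (1/(2π)) [∫_0^π 3^2 dx + ∫_π^{2π} 0^2 dx] = (1/(2π)) · (9π + 0π) = (9 + 0)/2 = 9/2.
So Σ_{n ∈ Z} |c_n|^2 = 9/2.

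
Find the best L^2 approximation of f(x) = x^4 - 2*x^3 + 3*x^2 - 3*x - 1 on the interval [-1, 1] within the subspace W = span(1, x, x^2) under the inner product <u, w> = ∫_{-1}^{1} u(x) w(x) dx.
g(x) = 27*x^2/7 - 21*x/5 - 38/35

The best approximation g ∈ W is the orthogonal projection of f onto W. Writing g = a_0 + a_1 x + a_2 x^2, the coefficients solve the normal equations G · a = b where
  G_{ij} = <φ_i, φ_j> and b_i = <f, φ_i>, with φ_0 = 1, φ_1 = x, φ_2 = x^2.
G =
  [2, 0, 2/3]
  [0, 2/3, 0]
  [2/3, 0, 2/5],
b = (2/5, -14/5, 86/105).
Solving gives a_0 = -38/35, a_1 = -21/5, a_2 = 27/7, so
  g(x) = 27*x^2/7 - 21*x/5 - 38/35.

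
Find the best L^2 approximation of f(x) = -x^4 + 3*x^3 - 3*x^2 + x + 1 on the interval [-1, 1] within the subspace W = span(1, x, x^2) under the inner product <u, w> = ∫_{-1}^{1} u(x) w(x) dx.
g(x) = -27*x^2/7 + 14*x/5 + 38/35

The best approximation g ∈ W is the orthogonal projection of f onto W. Writing g = a_0 + a_1 x + a_2 x^2, the coefficients solve the normal equations G · a = b where
  G_{ij} = <φ_i, φ_j> and b_i = <f, φ_i>, with φ_0 = 1, φ_1 = x, φ_2 = x^2.
G =
  [2, 0, 2/3]
  [0, 2/3, 0]
  [2/3, 0, 2/5],
b = (-2/5, 28/15, -86/105).
Solving gives a_0 = 38/35, a_1 = 14/5, a_2 = -27/7, so
  g(x) = -27*x^2/7 + 14*x/5 + 38/35.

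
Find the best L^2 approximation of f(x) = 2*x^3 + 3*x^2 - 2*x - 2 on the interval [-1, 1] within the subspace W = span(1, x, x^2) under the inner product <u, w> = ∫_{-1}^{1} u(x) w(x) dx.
g(x) = 3*x^2 - 4*x/5 - 2

The best approximation g ∈ W is the orthogonal projection of f onto W. Writing g = a_0 + a_1 x + a_2 x^2, the coefficients solve the normal equations G · a = b where
  G_{ij} = <φ_i, φ_j> and b_i = <f, φ_i>, with φ_0 = 1, φ_1 = x, φ_2 = x^2.
G =
  [2, 0, 2/3]
  [0, 2/3, 0]
  [2/3, 0, 2/5],
b = (-2, -8/15, -2/15).
Solving gives a_0 = -2, a_1 = -4/5, a_2 = 3, so
  g(x) = 3*x^2 - 4*x/5 - 2.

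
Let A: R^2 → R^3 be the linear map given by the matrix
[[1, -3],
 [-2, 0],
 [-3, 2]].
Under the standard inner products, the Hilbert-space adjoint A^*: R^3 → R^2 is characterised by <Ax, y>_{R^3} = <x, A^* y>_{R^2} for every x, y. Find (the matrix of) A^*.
A^* = A^T =
[[1, -2, -3],
 [-3, 0, 2]]

For real matrices with standard dot products, the defining identity <Ax, y> = <x, A^* y> gives (Ax)^T y = x^T (A^*) y, i.e. x^T A^T y = x^T (A^*) y. Since this holds for all x, y, we must have A^* = A^T. Therefore
A^* =
[[1, -2, -3],
 [-3, 0, 2]].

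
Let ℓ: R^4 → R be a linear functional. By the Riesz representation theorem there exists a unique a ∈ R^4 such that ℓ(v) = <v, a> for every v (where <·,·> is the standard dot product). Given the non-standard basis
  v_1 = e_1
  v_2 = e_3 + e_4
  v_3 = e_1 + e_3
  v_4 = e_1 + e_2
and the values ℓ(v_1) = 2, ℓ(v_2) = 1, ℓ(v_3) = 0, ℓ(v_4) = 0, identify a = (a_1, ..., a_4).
a = (2, -2, -2, 3)

Write a = (a_1, ..., a_4) in the standard basis. For each basis vector v_i, ℓ(v_i) = <v_i, a> is a linear equation in the a_j's. Collect the n equations into a matrix system V a = ℓ, where row i of V is v_i (expressed in the standard basis). Since V is invertible (lower-triangular with 1s on the diagonal, up to permutation), solve by back-substitution:
  V =
[[1, 0, 0, 0],
 [0, 0, 1, 1],
 [1, 0, 1, 0],
 [1, 1, 0, 0]]
  V a = (2, 1, 0, 0)
Solving gives a = (2, -2, -2, 3).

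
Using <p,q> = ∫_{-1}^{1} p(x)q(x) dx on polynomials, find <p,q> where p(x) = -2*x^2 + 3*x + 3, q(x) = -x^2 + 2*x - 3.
<p,q> = -56/5

Expand the product: p(x)·q(x) = 2*x^4 - 7*x^3 + 9*x^2 - 3*x - 9.
∫_{-1}^{1} of each monomial x^k gives [2/(k+1) if k even, 0 if k odd]. Integrating term-by-term (or equivalently evaluating the antiderivative F(x) = 2*x^5/5 - 7*x^4/4 + 3*x^3 - 3*x^2/2 - 9*x at the endpoints):
  F(1) − F(−1) = -177/20 − (47/20) = -56/5.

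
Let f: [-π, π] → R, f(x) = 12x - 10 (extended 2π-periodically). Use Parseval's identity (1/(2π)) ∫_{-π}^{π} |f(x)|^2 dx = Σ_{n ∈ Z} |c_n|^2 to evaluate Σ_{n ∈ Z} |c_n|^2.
Σ |c_n|^2 = 48π^2 + 100

Expand and integrate term by term over [-π, π]:
  ∫ (12x)^2 dx = 144·(2π^3/3); ∫ 2·12·(-10)·x dx = 0 (odd integrand); ∫ (-10)^2 dx = 100·2π.
So (1/(2π)) ∫_{-π}^{π} (12x - 10)^2 dx = 144π^2/3 + 100 = 48π^2 + 100.
Parseval ⇒ Σ |c_n|^2 = 48π^2 + 100.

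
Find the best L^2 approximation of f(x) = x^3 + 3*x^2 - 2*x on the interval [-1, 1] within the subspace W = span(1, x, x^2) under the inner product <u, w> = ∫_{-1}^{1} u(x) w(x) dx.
g(x) = 3*x^2 - 7*x/5

The best approximation g ∈ W is the orthogonal projection of f onto W. Writing g = a_0 + a_1 x + a_2 x^2, the coefficients solve the normal equations G · a = b where
  G_{ij} = <φ_i, φ_j> and b_i = <f, φ_i>, with φ_0 = 1, φ_1 = x, φ_2 = x^2.
G =
  [2, 0, 2/3]
  [0, 2/3, 0]
  [2/3, 0, 2/5],
b = (2, -14/15, 6/5).
Solving gives a_0 = 0, a_1 = -7/5, a_2 = 3, so
  g(x) = 3*x^2 - 7*x/5.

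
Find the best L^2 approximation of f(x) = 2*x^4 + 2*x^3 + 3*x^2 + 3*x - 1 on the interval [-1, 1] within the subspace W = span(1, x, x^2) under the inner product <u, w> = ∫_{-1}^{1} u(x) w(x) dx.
g(x) = 33*x^2/7 + 21*x/5 - 41/35

The best approximation g ∈ W is the orthogonal projection of f onto W. Writing g = a_0 + a_1 x + a_2 x^2, the coefficients solve the normal equations G · a = b where
  G_{ij} = <φ_i, φ_j> and b_i = <f, φ_i>, with φ_0 = 1, φ_1 = x, φ_2 = x^2.
G =
  [2, 0, 2/3]
  [0, 2/3, 0]
  [2/3, 0, 2/5],
b = (4/5, 14/5, 116/105).
Solving gives a_0 = -41/35, a_1 = 21/5, a_2 = 33/7, so
  g(x) = 33*x^2/7 + 21*x/5 - 41/35.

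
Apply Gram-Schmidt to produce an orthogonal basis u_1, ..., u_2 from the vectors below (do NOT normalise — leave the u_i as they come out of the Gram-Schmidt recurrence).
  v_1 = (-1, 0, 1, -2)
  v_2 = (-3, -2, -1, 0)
Orthogonal basis:
  u_1 = (-1, 0, 1, -2)
  u_2 = (-8/3, -2, -4/3, 2/3)

Apply the Gram-Schmidt recurrence
  u_1 = v_1
  u_i = v_i − Σ_{j<i} ((v_i · u_j) / (u_j · u_j)) · u_j.

Step by step this gives:
  u_1 = (-1, 0, 1, -2)
  u_2 = (-8/3, -2, -4/3, 2/3)

Orthogonality check:
  u_2 · u_1 = 0 (should be 0)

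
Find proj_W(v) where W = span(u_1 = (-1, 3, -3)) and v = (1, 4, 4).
proj_W(v) = (1/19, -3/19, 3/19)

Set up U = [u_1 | ... | u_1] ∈ R^(3×1). The projector onto W = col(U) is P = U (U^T U)^(-1) U^T.
Compute U^T U =
  [19],
and U^T v = (-1).
Solve U^T U · c = U^T v for the coefficients: c = (-1/19). The projection is proj_W(v) = U c.
Check: (v - proj_W(v)) · u_1 = 0  (should be 0).
Result: proj_W(v) = (1/19, -3/19, 3/19).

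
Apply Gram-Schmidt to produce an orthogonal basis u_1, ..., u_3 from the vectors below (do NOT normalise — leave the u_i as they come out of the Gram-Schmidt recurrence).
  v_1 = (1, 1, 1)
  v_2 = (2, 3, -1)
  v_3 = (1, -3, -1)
Orthogonal basis:
  u_1 = (1, 1, 1)
  u_2 = (2/3, 5/3, -7/3)
  u_3 = (28/13, -21/13, -7/13)

Apply the Gram-Schmidt recurrence
  u_1 = v_1
  u_i = v_i − Σ_{j<i} ((v_i · u_j) / (u_j · u_j)) · u_j.

Step by step this gives:
  u_1 = (1, 1, 1)
  u_2 = (2/3, 5/3, -7/3)
  u_3 = (28/13, -21/13, -7/13)

Orthogonality check:
  u_2 · u_1 = 0 (should be 0)
  u_3 · u_1 = 0 (should be 0)
  u_3 · u_2 = 0 (should be 0)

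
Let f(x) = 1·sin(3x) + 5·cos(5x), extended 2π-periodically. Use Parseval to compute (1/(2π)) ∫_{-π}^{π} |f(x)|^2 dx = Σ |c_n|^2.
Σ |c_n|^2 = 13

Expand |f|^2 and use orthogonality of {sin(nx), cos(mx)} on [-π, π]:
  ∫_{-π}^{π} sin(nx)^2 dx = π, ∫ cos(mx)^2 dx = π, and cross terms integrate to 0.
So ∫_{-π}^{π} f(x)^2 dx = 1^2 · π + 5^2 · π = (1 + 25)π.
Divide by 2π: (1 + 25)/2 = 13.
By Parseval, this equals Σ |c_n|^2.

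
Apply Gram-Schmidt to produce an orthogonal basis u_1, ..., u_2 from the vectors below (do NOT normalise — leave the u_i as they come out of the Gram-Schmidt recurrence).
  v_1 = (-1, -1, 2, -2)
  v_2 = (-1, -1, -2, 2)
Orthogonal basis:
  u_1 = (-1, -1, 2, -2)
  u_2 = (-8/5, -8/5, -4/5, 4/5)

Apply the Gram-Schmidt recurrence
  u_1 = v_1
  u_i = v_i − Σ_{j<i} ((v_i · u_j) / (u_j · u_j)) · u_j.

Step by step this gives:
  u_1 = (-1, -1, 2, -2)
  u_2 = (-8/5, -8/5, -4/5, 4/5)

Orthogonality check:
  u_2 · u_1 = 0 (should be 0)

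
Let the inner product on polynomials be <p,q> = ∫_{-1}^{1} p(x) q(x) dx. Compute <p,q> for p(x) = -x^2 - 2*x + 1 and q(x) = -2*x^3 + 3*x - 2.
<p,q> = -76/15

Expand the product: p(x)·q(x) = 2*x^5 + 4*x^4 - 5*x^3 - 4*x^2 + 7*x - 2.
∫_{-1}^{1} of each monomial x^k gives [2/(k+1) if k even, 0 if k odd]. Integrating term-by-term (or equivalently evaluating the antiderivative F(x) = x^6/3 + 4*x^5/5 - 5*x^4/4 - 4*x^3/3 + 7*x^2/2 - 2*x at the endpoints):
  F(1) − F(−1) = 1/20 − (307/60) = -76/15.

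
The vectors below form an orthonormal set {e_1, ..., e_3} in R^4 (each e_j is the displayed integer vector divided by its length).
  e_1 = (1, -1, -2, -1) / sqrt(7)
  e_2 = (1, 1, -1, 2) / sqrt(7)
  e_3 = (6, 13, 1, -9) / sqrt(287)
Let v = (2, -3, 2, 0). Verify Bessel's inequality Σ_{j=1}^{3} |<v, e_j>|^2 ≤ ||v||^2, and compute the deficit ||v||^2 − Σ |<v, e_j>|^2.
Σ |<v, e_j>|^2 = 1035/287; ||v||^2 = 17; deficit = 3844/287

Write each e_j = u_j / sqrt(<u_j, u_j>) where u_j is the displayed integer vector. Then <v, e_j> = <v, u_j> / sqrt(<u_j, u_j>), so |<v, e_j>|^2 = <v, u_j>^2 / <u_j, u_j>.
Coefficients: <v, e_1> = 1/sqrt(7), <v, e_2> = -3/sqrt(7), <v, e_3> = -25/sqrt(287).
Square and sum: Σ |<v, e_j>|^2 = 1035/287.
Compute ||v||^2 = v·v = 17.
Deficit = 17 − 1035/287 = 3844/287 ≥ 0, confirming Bessel's inequality. (The deficit equals ||v − Σ <v,e_j> e_j||^2, the squared distance from v to span{e_j}.)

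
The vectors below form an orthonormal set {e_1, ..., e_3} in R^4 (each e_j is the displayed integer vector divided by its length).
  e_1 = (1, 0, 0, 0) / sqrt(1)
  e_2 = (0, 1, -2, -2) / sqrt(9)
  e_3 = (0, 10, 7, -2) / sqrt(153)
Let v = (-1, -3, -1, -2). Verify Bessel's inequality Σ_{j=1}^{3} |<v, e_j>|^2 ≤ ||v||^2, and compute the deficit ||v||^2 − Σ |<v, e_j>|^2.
Σ |<v, e_j>|^2 = 155/17; ||v||^2 = 15; deficit = 100/17

Write each e_j = u_j / sqrt(<u_j, u_j>) where u_j is the displayed integer vector. Then <v, e_j> = <v, u_j> / sqrt(<u_j, u_j>), so |<v, e_j>|^2 = <v, u_j>^2 / <u_j, u_j>.
Coefficients: <v, e_1> = -1/sqrt(1), <v, e_2> = 3/sqrt(9), <v, e_3> = -33/sqrt(153).
Square and sum: Σ |<v, e_j>|^2 = 155/17.
Compute ||v||^2 = v·v = 15.
Deficit = 15 − 155/17 = 100/17 ≥ 0, confirming Bessel's inequality. (The deficit equals ||v − Σ <v,e_j> e_j||^2, the squared distance from v to span{e_j}.)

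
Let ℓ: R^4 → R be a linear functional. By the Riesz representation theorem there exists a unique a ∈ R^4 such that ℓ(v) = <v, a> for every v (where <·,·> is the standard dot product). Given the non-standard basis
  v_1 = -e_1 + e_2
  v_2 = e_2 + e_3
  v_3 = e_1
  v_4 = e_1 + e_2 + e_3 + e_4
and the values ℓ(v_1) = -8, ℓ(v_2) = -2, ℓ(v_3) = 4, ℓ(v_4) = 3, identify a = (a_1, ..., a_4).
a = (4, -4, 2, 1)

Write a = (a_1, ..., a_4) in the standard basis. For each basis vector v_i, ℓ(v_i) = <v_i, a> is a linear equation in the a_j's. Collect the n equations into a matrix system V a = ℓ, where row i of V is v_i (expressed in the standard basis). Since V is invertible (lower-triangular with 1s on the diagonal, up to permutation), solve by back-substitution:
  V =
[[-1, 1, 0, 0],
 [0, 1, 1, 0],
 [1, 0, 0, 0],
 [1, 1, 1, 1]]
  V a = (-8, -2, 4, 3)
Solving gives a = (4, -4, 2, 1).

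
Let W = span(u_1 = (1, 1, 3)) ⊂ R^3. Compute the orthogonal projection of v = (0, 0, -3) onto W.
proj_W(v) = (-9/11, -9/11, -27/11)

Set up U = [u_1 | ... | u_1] ∈ R^(3×1). The projector onto W = col(U) is P = U (U^T U)^(-1) U^T.
Compute U^T U =
  [11],
and U^T v = (-9).
Solve U^T U · c = U^T v for the coefficients: c = (-9/11). The projection is proj_W(v) = U c.
Check: (v - proj_W(v)) · u_1 = 0  (should be 0).
Result: proj_W(v) = (-9/11, -9/11, -27/11).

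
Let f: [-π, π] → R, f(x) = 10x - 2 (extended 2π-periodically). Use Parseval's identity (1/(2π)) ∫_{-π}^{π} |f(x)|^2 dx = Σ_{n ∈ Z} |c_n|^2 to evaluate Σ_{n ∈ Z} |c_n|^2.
Σ |c_n|^2 = 100π^2/3 + 4

Expand and integrate term by term over [-π, π]:
  ∫ (10x)^2 dx = 100·(2π^3/3); ∫ 2·10·(-2)·x dx = 0 (odd integrand); ∫ (-2)^2 dx = 4·2π.
So (1/(2π)) ∫_{-π}^{π} (10x - 2)^2 dx = 100π^2/3 + 4 = 100π^2/3 + 4.
Parseval ⇒ Σ |c_n|^2 = 100π^2/3 + 4.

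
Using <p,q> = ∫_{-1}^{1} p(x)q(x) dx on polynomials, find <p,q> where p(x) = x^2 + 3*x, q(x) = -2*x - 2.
<p,q> = -16/3

Expand the product: p(x)·q(x) = -2*x^3 - 8*x^2 - 6*x.
∫_{-1}^{1} of each monomial x^k gives [2/(k+1) if k even, 0 if k odd]. Integrating term-by-term (or equivalently evaluating the antiderivative F(x) = -x^4/2 - 8*x^3/3 - 3*x^2 at the endpoints):
  F(1) − F(−1) = -37/6 − (-5/6) = -16/3.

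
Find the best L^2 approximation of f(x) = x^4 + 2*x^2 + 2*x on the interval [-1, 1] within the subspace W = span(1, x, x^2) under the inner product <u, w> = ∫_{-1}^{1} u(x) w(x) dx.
g(x) = 20*x^2/7 + 2*x - 3/35

The best approximation g ∈ W is the orthogonal projection of f onto W. Writing g = a_0 + a_1 x + a_2 x^2, the coefficients solve the normal equations G · a = b where
  G_{ij} = <φ_i, φ_j> and b_i = <f, φ_i>, with φ_0 = 1, φ_1 = x, φ_2 = x^2.
G =
  [2, 0, 2/3]
  [0, 2/3, 0]
  [2/3, 0, 2/5],
b = (26/15, 4/3, 38/35).
Solving gives a_0 = -3/35, a_1 = 2, a_2 = 20/7, so
  g(x) = 20*x^2/7 + 2*x - 3/35.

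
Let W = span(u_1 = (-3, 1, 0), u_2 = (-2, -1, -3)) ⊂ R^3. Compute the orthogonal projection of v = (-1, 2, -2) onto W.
proj_W(v) = (-38/23, 1/23, -21/23)

Set up U = [u_1 | ... | u_2] ∈ R^(3×2). The projector onto W = col(U) is P = U (U^T U)^(-1) U^T.
Compute U^T U =
  [10, 5]
  [5, 14],
and U^T v = (5, 6).
Solve U^T U · c = U^T v for the coefficients: c = (8/23, 7/23). The projection is proj_W(v) = U c.
Check: (v - proj_W(v)) · u_1 = 0  (should be 0).
Check: (v - proj_W(v)) · u_2 = 0  (should be 0).
Result: proj_W(v) = (-38/23, 1/23, -21/23).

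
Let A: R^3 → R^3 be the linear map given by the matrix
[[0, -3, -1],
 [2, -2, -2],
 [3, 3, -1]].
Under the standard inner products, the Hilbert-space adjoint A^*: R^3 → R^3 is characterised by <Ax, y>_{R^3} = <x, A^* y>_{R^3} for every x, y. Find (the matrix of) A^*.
A^* = A^T =
[[0, 2, 3],
 [-3, -2, 3],
 [-1, -2, -1]]

For real matrices with standard dot products, the defining identity <Ax, y> = <x, A^* y> gives (Ax)^T y = x^T (A^*) y, i.e. x^T A^T y = x^T (A^*) y. Since this holds for all x, y, we must have A^* = A^T. Therefore
A^* =
[[0, 2, 3],
 [-3, -2, 3],
 [-1, -2, -1]].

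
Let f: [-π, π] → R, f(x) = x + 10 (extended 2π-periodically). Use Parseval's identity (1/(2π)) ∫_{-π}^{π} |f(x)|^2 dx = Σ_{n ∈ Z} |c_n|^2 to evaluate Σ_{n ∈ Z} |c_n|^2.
Σ |c_n|^2 = π^2/3 + 100

Expand and integrate term by term over [-π, π]:
  ∫ (x)^2 dx = 1·(2π^3/3); ∫ 2·1·(10)·x dx = 0 (odd integrand); ∫ 10^2 dx = 100·2π.
So (1/(2π)) ∫_{-π}^{π} (x + 10)^2 dx = 1π^2/3 + 100 = π^2/3 + 100.
Parseval ⇒ Σ |c_n|^2 = π^2/3 + 100.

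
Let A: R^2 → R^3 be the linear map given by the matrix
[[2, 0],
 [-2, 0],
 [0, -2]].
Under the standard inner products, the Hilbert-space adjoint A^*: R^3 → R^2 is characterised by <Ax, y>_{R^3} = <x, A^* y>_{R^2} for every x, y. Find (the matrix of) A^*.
A^* = A^T =
[[2, -2, 0],
 [0, 0, -2]]

For real matrices with standard dot products, the defining identity <Ax, y> = <x, A^* y> gives (Ax)^T y = x^T (A^*) y, i.e. x^T A^T y = x^T (A^*) y. Since this holds for all x, y, we must have A^* = A^T. Therefore
A^* =
[[2, -2, 0],
 [0, 0, -2]].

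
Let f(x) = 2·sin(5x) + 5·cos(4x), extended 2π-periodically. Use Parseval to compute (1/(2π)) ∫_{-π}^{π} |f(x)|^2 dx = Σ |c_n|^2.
Σ |c_n|^2 = 29/2

Expand |f|^2 and use orthogonality of {sin(nx), cos(mx)} on [-π, π]:
  ∫_{-π}^{π} sin(nx)^2 dx = π, ∫ cos(mx)^2 dx = π, and cross terms integrate to 0.
So ∫_{-π}^{π} f(x)^2 dx = 2^2 · π + 5^2 · π = (4 + 25)π.
Divide by 2π: (4 + 25)/2 = 29/2.
By Parseval, this equals Σ |c_n|^2.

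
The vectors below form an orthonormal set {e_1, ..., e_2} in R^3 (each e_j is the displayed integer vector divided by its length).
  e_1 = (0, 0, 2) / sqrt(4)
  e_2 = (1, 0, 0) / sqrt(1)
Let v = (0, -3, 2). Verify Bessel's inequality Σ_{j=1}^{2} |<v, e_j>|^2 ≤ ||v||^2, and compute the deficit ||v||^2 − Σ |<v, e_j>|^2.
Σ |<v, e_j>|^2 = 4; ||v||^2 = 13; deficit = 9

Write each e_j = u_j / sqrt(<u_j, u_j>) where u_j is the displayed integer vector. Then <v, e_j> = <v, u_j> / sqrt(<u_j, u_j>), so |<v, e_j>|^2 = <v, u_j>^2 / <u_j, u_j>.
Coefficients: <v, e_1> = 4/sqrt(4), <v, e_2> = 0/sqrt(1).
Square and sum: Σ |<v, e_j>|^2 = 4.
Compute ||v||^2 = v·v = 13.
Deficit = 13 − 4 = 9 ≥ 0, confirming Bessel's inequality. (The deficit equals ||v − Σ <v,e_j> e_j||^2, the squared distance from v to span{e_j}.)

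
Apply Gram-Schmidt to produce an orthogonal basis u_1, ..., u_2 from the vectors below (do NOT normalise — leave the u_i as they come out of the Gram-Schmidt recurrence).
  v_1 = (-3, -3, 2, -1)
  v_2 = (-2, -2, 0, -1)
Orthogonal basis:
  u_1 = (-3, -3, 2, -1)
  u_2 = (-7/23, -7/23, -26/23, -10/23)

Apply the Gram-Schmidt recurrence
  u_1 = v_1
  u_i = v_i − Σ_{j<i} ((v_i · u_j) / (u_j · u_j)) · u_j.

Step by step this gives:
  u_1 = (-3, -3, 2, -1)
  u_2 = (-7/23, -7/23, -26/23, -10/23)

Orthogonality check:
  u_2 · u_1 = 0 (should be 0)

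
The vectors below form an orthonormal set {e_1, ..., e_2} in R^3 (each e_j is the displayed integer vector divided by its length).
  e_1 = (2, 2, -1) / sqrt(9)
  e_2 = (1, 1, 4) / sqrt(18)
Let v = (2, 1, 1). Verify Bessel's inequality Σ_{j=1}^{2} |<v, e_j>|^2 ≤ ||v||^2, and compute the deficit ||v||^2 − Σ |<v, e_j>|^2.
Σ |<v, e_j>|^2 = 11/2; ||v||^2 = 6; deficit = 1/2

Write each e_j = u_j / sqrt(<u_j, u_j>) where u_j is the displayed integer vector. Then <v, e_j> = <v, u_j> / sqrt(<u_j, u_j>), so |<v, e_j>|^2 = <v, u_j>^2 / <u_j, u_j>.
Coefficients: <v, e_1> = 5/sqrt(9), <v, e_2> = 7/sqrt(18).
Square and sum: Σ |<v, e_j>|^2 = 11/2.
Compute ||v||^2 = v·v = 6.
Deficit = 6 − 11/2 = 1/2 ≥ 0, confirming Bessel's inequality. (The deficit equals ||v − Σ <v,e_j> e_j||^2, the squared distance from v to span{e_j}.)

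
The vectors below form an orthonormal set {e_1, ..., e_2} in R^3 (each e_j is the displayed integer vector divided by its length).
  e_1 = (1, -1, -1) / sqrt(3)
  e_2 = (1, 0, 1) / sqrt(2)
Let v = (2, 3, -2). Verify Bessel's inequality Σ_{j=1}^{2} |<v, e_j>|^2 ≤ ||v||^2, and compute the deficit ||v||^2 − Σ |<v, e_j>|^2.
Σ |<v, e_j>|^2 = 1/3; ||v||^2 = 17; deficit = 50/3

Write each e_j = u_j / sqrt(<u_j, u_j>) where u_j is the displayed integer vector. Then <v, e_j> = <v, u_j> / sqrt(<u_j, u_j>), so |<v, e_j>|^2 = <v, u_j>^2 / <u_j, u_j>.
Coefficients: <v, e_1> = 1/sqrt(3), <v, e_2> = 0/sqrt(2).
Square and sum: Σ |<v, e_j>|^2 = 1/3.
Compute ||v||^2 = v·v = 17.
Deficit = 17 − 1/3 = 50/3 ≥ 0, confirming Bessel's inequality. (The deficit equals ||v − Σ <v,e_j> e_j||^2, the squared distance from v to span{e_j}.)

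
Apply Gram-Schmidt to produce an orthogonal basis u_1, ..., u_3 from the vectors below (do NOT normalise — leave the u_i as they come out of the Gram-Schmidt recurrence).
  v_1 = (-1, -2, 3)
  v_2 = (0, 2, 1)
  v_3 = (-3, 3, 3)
Orthogonal basis:
  u_1 = (-1, -2, 3)
  u_2 = (-1/14, 13/7, 17/14)
  u_3 = (-56/23, 7/23, -14/23)

Apply the Gram-Schmidt recurrence
  u_1 = v_1
  u_i = v_i − Σ_{j<i} ((v_i · u_j) / (u_j · u_j)) · u_j.

Step by step this gives:
  u_1 = (-1, -2, 3)
  u_2 = (-1/14, 13/7, 17/14)
  u_3 = (-56/23, 7/23, -14/23)

Orthogonality check:
  u_2 · u_1 = 0 (should be 0)
  u_3 · u_1 = 0 (should be 0)
  u_3 · u_2 = 0 (should be 0)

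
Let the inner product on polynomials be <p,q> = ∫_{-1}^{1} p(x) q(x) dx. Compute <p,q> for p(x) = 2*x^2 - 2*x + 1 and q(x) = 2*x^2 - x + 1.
<p,q> = 38/5

Expand the product: p(x)·q(x) = 4*x^4 - 6*x^3 + 6*x^2 - 3*x + 1.
∫_{-1}^{1} of each monomial x^k gives [2/(k+1) if k even, 0 if k odd]. Integrating term-by-term (or equivalently evaluating the antiderivative F(x) = 4*x^5/5 - 3*x^4/2 + 2*x^3 - 3*x^2/2 + x at the endpoints):
  F(1) − F(−1) = 4/5 − (-34/5) = 38/5.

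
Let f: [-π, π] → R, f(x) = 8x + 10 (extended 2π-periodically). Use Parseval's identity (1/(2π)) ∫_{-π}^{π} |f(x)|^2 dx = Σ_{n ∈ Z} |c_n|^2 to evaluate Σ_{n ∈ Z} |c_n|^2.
Σ |c_n|^2 = 64π^2/3 + 100

Expand and integrate term by term over [-π, π]:
  ∫ (8x)^2 dx = 64·(2π^3/3); ∫ 2·8·(10)·x dx = 0 (odd integrand); ∫ 10^2 dx = 100·2π.
So (1/(2π)) ∫_{-π}^{π} (8x + 10)^2 dx = 64π^2/3 + 100 = 64π^2/3 + 100.
Parseval ⇒ Σ |c_n|^2 = 64π^2/3 + 100.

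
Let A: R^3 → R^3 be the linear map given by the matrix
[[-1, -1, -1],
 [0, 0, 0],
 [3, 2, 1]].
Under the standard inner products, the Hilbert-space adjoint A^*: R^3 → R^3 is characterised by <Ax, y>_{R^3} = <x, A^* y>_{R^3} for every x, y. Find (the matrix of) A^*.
A^* = A^T =
[[-1, 0, 3],
 [-1, 0, 2],
 [-1, 0, 1]]

For real matrices with standard dot products, the defining identity <Ax, y> = <x, A^* y> gives (Ax)^T y = x^T (A^*) y, i.e. x^T A^T y = x^T (A^*) y. Since this holds for all x, y, we must have A^* = A^T. Therefore
A^* =
[[-1, 0, 3],
 [-1, 0, 2],
 [-1, 0, 1]].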